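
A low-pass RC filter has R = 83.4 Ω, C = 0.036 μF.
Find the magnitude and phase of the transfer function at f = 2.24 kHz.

Step 1 — Angular frequency: ω = 2π·2240 = 1.407e+04 rad/s.
Step 2 — Transfer function: H(jω) = 1/(1 + jωRC).
Step 3 — Denominator: 1 + jωRC = 1 + j·1.407e+04·83.4·3.6e-08 = 1 + j0.04226.
Step 4 — H = 0.9982 - j0.04218.
Step 5 — Magnitude: |H| = 0.9991 (-0.0 dB); phase: φ = -2.4°.

|H| = 0.9991 (-0.0 dB), φ = -2.4°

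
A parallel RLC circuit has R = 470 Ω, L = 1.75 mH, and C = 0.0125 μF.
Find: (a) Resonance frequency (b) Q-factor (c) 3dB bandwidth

Step 1 — Resonance: ω₀ = 1/√(LC) = 1/√(0.00175·1.25e-08) = 2.138e+05 rad/s.
Step 2 — f₀ = ω₀/(2π) = 3.403e+04 Hz.
Step 3 — Parallel Q: Q = R/(ω₀L) = 470/(2.138e+05·0.00175) = 1.256.
Step 4 — Bandwidth: Δω = ω₀/Q = 1.702e+05 rad/s; BW = Δω/(2π) = 2.709e+04 Hz.

(a) f₀ = 3.403e+04 Hz  (b) Q = 1.256  (c) BW = 2.709e+04 Hz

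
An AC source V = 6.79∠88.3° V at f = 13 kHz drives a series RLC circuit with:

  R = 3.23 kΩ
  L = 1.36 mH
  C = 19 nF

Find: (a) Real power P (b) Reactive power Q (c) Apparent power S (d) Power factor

Step 1 — Angular frequency: ω = 2π·f = 2π·1.3e+04 = 8.168e+04 rad/s.
Step 2 — Component impedances:
  R: Z = R = 3230 Ω
  L: Z = jωL = j·8.168e+04·0.00136 = 0 + j111.1 Ω
  C: Z = 1/(jωC) = -j/(ω·C) = 0 - j644.4 Ω
Step 3 — Series combination: Z_total = R + L + C = 3230 - j533.3 Ω = 3274∠-9.4° Ω.
Step 4 — Source phasor: V = 6.79∠88.3° V = 0.2014 + j6.787 V.
Step 5 — Current: I = V / Z = -0.000277 + j0.002056 A = 0.002074∠97.7° A.
Step 6 — Complex power: S = V·I* = 0.01389 - j0.002294 VA.
Step 7 — Real power: P = Re(S) = 0.01389 W.
Step 8 — Reactive power: Q = Im(S) = -0.002294 VAR.
Step 9 — Apparent power: |S| = 0.01408 VA.
Step 10 — Power factor: PF = P/|S| = 0.9866 (leading).

(a) P = 0.01389 W  (b) Q = -0.002294 VAR  (c) S = 0.01408 VA  (d) PF = 0.9866 (leading)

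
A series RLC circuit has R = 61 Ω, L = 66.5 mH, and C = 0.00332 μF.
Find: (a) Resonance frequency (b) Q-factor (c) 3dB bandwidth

Step 1 — Resonance condition Im(Z)=0 gives ω₀ = 1/√(LC).
Step 2 — ω₀ = 1/√(0.0665·3.32e-09) = 6.73e+04 rad/s.
Step 3 — f₀ = ω₀/(2π) = 1.071e+04 Hz.
Step 4 — Series Q: Q = ω₀L/R = 6.73e+04·0.0665/61 = 73.37.
Step 5 — 3dB bandwidth: Δω = ω₀/Q = 917.3 rad/s; BW = Δω/(2π) = 146 Hz.

(a) f₀ = 1.071e+04 Hz  (b) Q = 73.37  (c) BW = 146 Hz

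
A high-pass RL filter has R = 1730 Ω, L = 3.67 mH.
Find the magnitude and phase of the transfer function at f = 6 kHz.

Step 1 — Angular frequency: ω = 2π·6000 = 3.77e+04 rad/s.
Step 2 — Transfer function: H(jω) = jωL/(R + jωL).
Step 3 — Numerator jωL = j·138.4; denominator R + jωL = 1730 + j138.4.
Step 4 — H = 0.006355 + j0.07947.
Step 5 — Magnitude: |H| = 0.07972 (-22.0 dB); phase: φ = 85.4°.

|H| = 0.07972 (-22.0 dB), φ = 85.4°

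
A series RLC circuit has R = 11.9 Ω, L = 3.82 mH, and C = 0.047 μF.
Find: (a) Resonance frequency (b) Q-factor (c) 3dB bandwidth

Step 1 — Resonance: ω₀ = 1/√(LC) = 1/√(0.00382·4.7e-08) = 7.463e+04 rad/s.
Step 2 — f₀ = ω₀/(2π) = 1.188e+04 Hz.
Step 3 — Series Q: Q = ω₀L/R = 7.463e+04·0.00382/11.9 = 23.96.
Step 4 — Bandwidth: Δω = ω₀/Q = 3115 rad/s; BW = Δω/(2π) = 495.8 Hz.

(a) f₀ = 1.188e+04 Hz  (b) Q = 23.96  (c) BW = 495.8 Hz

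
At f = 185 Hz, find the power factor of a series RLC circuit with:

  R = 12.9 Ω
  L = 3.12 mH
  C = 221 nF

Step 1 — Angular frequency: ω = 2π·f = 2π·185 = 1162 rad/s.
Step 2 — Component impedances:
  R: Z = R = 12.9 Ω
  L: Z = jωL = j·1162·0.00312 = 0 + j3.627 Ω
  C: Z = 1/(jωC) = -j/(ω·C) = 0 - j3893 Ω
Step 3 — Series combination: Z_total = R + L + C = 12.9 - j3889 Ω = 3889∠-89.8° Ω.
Step 4 — Power factor: PF = cos(φ) = Re(Z)/|Z| = 12.9/3889 = 0.003317.
Step 5 — Type: Im(Z) = -3889 ⇒ leading (phase φ = -89.8°).

PF = 0.003317 (leading, φ = -89.8°)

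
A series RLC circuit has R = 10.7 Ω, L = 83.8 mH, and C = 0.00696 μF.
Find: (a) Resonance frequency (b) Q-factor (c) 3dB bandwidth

Step 1 — Resonance condition Im(Z)=0 gives ω₀ = 1/√(LC).
Step 2 — ω₀ = 1/√(0.0838·6.96e-09) = 4.141e+04 rad/s.
Step 3 — f₀ = ω₀/(2π) = 6590 Hz.
Step 4 — Series Q: Q = ω₀L/R = 4.141e+04·0.0838/10.7 = 324.3.
Step 5 — 3dB bandwidth: Δω = ω₀/Q = 127.7 rad/s; BW = Δω/(2π) = 20.32 Hz.

(a) f₀ = 6590 Hz  (b) Q = 324.3  (c) BW = 20.32 Hz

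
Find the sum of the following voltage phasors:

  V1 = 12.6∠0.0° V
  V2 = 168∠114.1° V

Step 1 — Convert each phasor to rectangular form:
  V1 = 12.6·(cos(0.0°) + j·sin(0.0°)) = 12.6 V
  V2 = 168·(cos(114.1°) + j·sin(114.1°)) = -68.6 + j153.4 V
Step 2 — Sum components: V_total = -56 + j153.4 V.
Step 3 — Convert to polar: |V_total| = 163.3 V, ∠V_total = 110.1°.

V_total = 163.3∠110.1° V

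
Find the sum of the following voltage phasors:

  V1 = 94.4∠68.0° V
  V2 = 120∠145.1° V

Step 1 — Convert each phasor to rectangular form:
  V1 = 94.4·(cos(68.0°) + j·sin(68.0°)) = 35.36 + j87.53 V
  V2 = 120·(cos(145.1°) + j·sin(145.1°)) = -98.42 + j68.66 V
Step 2 — Sum components: V_total = -63.06 + j156.2 V.
Step 3 — Convert to polar: |V_total| = 168.4 V, ∠V_total = 112.0°.

V_total = 168.4∠112.0° V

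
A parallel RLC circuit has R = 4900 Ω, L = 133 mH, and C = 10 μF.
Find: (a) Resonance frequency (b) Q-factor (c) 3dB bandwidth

Step 1 — Resonance: ω₀ = 1/√(LC) = 1/√(0.133·1e-05) = 867.1 rad/s.
Step 2 — f₀ = ω₀/(2π) = 138 Hz.
Step 3 — Parallel Q: Q = R/(ω₀L) = 4900/(867.1·0.133) = 42.49.
Step 4 — Bandwidth: Δω = ω₀/Q = 20.41 rad/s; BW = Δω/(2π) = 3.248 Hz.

(a) f₀ = 138 Hz  (b) Q = 42.49  (c) BW = 3.248 Hz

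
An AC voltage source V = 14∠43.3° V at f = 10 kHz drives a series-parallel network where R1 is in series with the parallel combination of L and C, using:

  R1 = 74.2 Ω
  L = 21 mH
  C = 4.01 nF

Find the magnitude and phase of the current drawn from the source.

Step 1 — Angular frequency: ω = 2π·f = 2π·1e+04 = 6.283e+04 rad/s.
Step 2 — Component impedances:
  R1: Z = R = 74.2 Ω
  L: Z = jωL = j·6.283e+04·0.021 = 0 + j1319 Ω
  C: Z = 1/(jωC) = -j/(ω·C) = 0 - j3969 Ω
Step 3 — Parallel branch: L || C = 1/(1/L + 1/C) = 0 + j1977 Ω.
Step 4 — Series with R1: Z_total = R1 + (L || C) = 74.2 + j1977 Ω = 1978∠87.9° Ω.
Step 5 — Source phasor: V = 14∠43.3° V = 10.19 + j9.601 V.
Step 6 — Ohm's law: I = V / Z_total = (10.19 + j9.601) / (74.2 + j1977) = 0.005044 - j0.004965 A.
Step 7 — Convert to polar: |I| = 0.007078 A, ∠I = -44.6°.

I = 0.007078∠-44.6° A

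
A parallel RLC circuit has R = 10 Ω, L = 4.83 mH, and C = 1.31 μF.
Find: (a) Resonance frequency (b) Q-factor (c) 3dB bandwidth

Step 1 — Resonance: ω₀ = 1/√(LC) = 1/√(0.00483·1.31e-06) = 1.257e+04 rad/s.
Step 2 — f₀ = ω₀/(2π) = 2001 Hz.
Step 3 — Parallel Q: Q = R/(ω₀L) = 10/(1.257e+04·0.00483) = 0.1647.
Step 4 — Bandwidth: Δω = ω₀/Q = 7.634e+04 rad/s; BW = Δω/(2π) = 1.215e+04 Hz.

(a) f₀ = 2001 Hz  (b) Q = 0.1647  (c) BW = 1.215e+04 Hz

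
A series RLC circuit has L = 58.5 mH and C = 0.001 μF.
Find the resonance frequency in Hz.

Step 1 — Resonance condition Im(Z)=0 gives ω₀ = 1/√(LC).
Step 2 — ω₀ = 1/√(0.0585·1e-09) = 1.307e+05 rad/s.
Step 3 — f₀ = ω₀/(2π) = 2.081e+04 Hz.

f₀ = 2.081e+04 Hz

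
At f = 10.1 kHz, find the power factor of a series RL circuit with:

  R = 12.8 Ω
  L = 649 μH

Step 1 — Angular frequency: ω = 2π·f = 2π·1.01e+04 = 6.346e+04 rad/s.
Step 2 — Component impedances:
  R: Z = R = 12.8 Ω
  L: Z = jωL = j·6.346e+04·0.000649 = 0 + j41.19 Ω
Step 3 — Series combination: Z_total = R + L = 12.8 + j41.19 Ω = 43.13∠72.7° Ω.
Step 4 — Power factor: PF = cos(φ) = Re(Z)/|Z| = 12.8/43.13 = 0.2968.
Step 5 — Type: Im(Z) = 41.19 ⇒ lagging (phase φ = 72.7°).

PF = 0.2968 (lagging, φ = 72.7°)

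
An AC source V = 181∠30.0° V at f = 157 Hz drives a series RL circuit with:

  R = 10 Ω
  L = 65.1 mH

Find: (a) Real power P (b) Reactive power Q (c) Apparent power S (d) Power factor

Step 1 — Angular frequency: ω = 2π·f = 2π·157 = 986.5 rad/s.
Step 2 — Component impedances:
  R: Z = R = 10 Ω
  L: Z = jωL = j·986.5·0.0651 = 0 + j64.22 Ω
Step 3 — Series combination: Z_total = R + L = 10 + j64.22 Ω = 64.99∠81.1° Ω.
Step 4 — Source phasor: V = 181∠30.0° V = 156.8 + j90.5 V.
Step 5 — Current: I = V / Z = 1.747 - j2.169 A = 2.785∠-51.1° A.
Step 6 — Complex power: S = V·I* = 77.56 + j498.1 VA.
Step 7 — Real power: P = Re(S) = 77.56 W.
Step 8 — Reactive power: Q = Im(S) = 498.1 VAR.
Step 9 — Apparent power: |S| = 504.1 VA.
Step 10 — Power factor: PF = P/|S| = 0.1539 (lagging).

(a) P = 77.56 W  (b) Q = 498.1 VAR  (c) S = 504.1 VA  (d) PF = 0.1539 (lagging)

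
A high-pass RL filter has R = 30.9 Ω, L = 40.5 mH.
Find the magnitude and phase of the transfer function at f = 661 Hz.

Step 1 — Angular frequency: ω = 2π·661 = 4153 rad/s.
Step 2 — Transfer function: H(jω) = jωL/(R + jωL).
Step 3 — Numerator jωL = j·168.2; denominator R + jωL = 30.9 + j168.2.
Step 4 — H = 0.9674 + j0.1777.
Step 5 — Magnitude: |H| = 0.9835 (-0.1 dB); phase: φ = 10.4°.

|H| = 0.9835 (-0.1 dB), φ = 10.4°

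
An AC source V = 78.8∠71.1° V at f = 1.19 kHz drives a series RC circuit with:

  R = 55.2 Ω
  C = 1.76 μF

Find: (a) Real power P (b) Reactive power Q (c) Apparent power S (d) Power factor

Step 1 — Angular frequency: ω = 2π·f = 2π·1190 = 7477 rad/s.
Step 2 — Component impedances:
  R: Z = R = 55.2 Ω
  C: Z = 1/(jωC) = -j/(ω·C) = 0 - j75.99 Ω
Step 3 — Series combination: Z_total = R + C = 55.2 - j75.99 Ω = 93.92∠-54.0° Ω.
Step 4 — Source phasor: V = 78.8∠71.1° V = 25.52 + j74.55 V.
Step 5 — Current: I = V / Z = -0.4825 + j0.6864 A = 0.839∠125.1° A.
Step 6 — Complex power: S = V·I* = 38.85 - j53.49 VA.
Step 7 — Real power: P = Re(S) = 38.85 W.
Step 8 — Reactive power: Q = Im(S) = -53.49 VAR.
Step 9 — Apparent power: |S| = 66.11 VA.
Step 10 — Power factor: PF = P/|S| = 0.5877 (leading).

(a) P = 38.85 W  (b) Q = -53.49 VAR  (c) S = 66.11 VA  (d) PF = 0.5877 (leading)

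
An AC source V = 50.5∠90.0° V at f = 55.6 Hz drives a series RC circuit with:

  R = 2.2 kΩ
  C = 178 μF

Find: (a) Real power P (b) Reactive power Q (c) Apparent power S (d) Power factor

Step 1 — Angular frequency: ω = 2π·f = 2π·55.6 = 349.3 rad/s.
Step 2 — Component impedances:
  R: Z = R = 2200 Ω
  C: Z = 1/(jωC) = -j/(ω·C) = 0 - j16.08 Ω
Step 3 — Series combination: Z_total = R + C = 2200 - j16.08 Ω = 2200∠-0.4° Ω.
Step 4 — Source phasor: V = 50.5∠90.0° V = 0 + j50.5 V.
Step 5 — Current: I = V / Z = -0.0001678 + j0.02295 A = 0.02295∠90.4° A.
Step 6 — Complex power: S = V·I* = 1.159 - j0.008473 VA.
Step 7 — Real power: P = Re(S) = 1.159 W.
Step 8 — Reactive power: Q = Im(S) = -0.008473 VAR.
Step 9 — Apparent power: |S| = 1.159 VA.
Step 10 — Power factor: PF = P/|S| = 1 (leading).

(a) P = 1.159 W  (b) Q = -0.008473 VAR  (c) S = 1.159 VA  (d) PF = 1 (leading)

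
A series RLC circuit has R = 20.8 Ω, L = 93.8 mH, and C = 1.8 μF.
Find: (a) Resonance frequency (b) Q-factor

Step 1 — Resonance condition Im(Z)=0 gives ω₀ = 1/√(LC).
Step 2 — ω₀ = 1/√(0.0938·1.8e-06) = 2434 rad/s.
Step 3 — f₀ = ω₀/(2π) = 387.3 Hz.
Step 4 — Series Q: Q = ω₀L/R = 2434·0.0938/20.8 = 10.97.

(a) f₀ = 387.3 Hz  (b) Q = 10.97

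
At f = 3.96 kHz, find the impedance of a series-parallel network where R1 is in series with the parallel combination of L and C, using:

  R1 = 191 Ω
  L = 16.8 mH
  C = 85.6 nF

Step 1 — Angular frequency: ω = 2π·f = 2π·3960 = 2.488e+04 rad/s.
Step 2 — Component impedances:
  R1: Z = R = 191 Ω
  L: Z = jωL = j·2.488e+04·0.0168 = 0 + j418 Ω
  C: Z = 1/(jωC) = -j/(ω·C) = 0 - j469.5 Ω
Step 3 — Parallel branch: L || C = 1/(1/L + 1/C) = 0 + j3810 Ω.
Step 4 — Series with R1: Z_total = R1 + (L || C) = 191 + j3810 Ω = 3815∠87.1° Ω.

Z = 191 + j3810 Ω = 3815∠87.1° Ω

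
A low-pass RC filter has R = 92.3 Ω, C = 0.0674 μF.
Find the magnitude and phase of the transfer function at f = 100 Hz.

Step 1 — Angular frequency: ω = 2π·100 = 628.3 rad/s.
Step 2 — Transfer function: H(jω) = 1/(1 + jωRC).
Step 3 — Denominator: 1 + jωRC = 1 + j·628.3·92.3·6.74e-08 = 1 + j0.003909.
Step 4 — H = 1 - j0.003909.
Step 5 — Magnitude: |H| = 1 (-0.0 dB); phase: φ = -0.2°.

|H| = 1 (-0.0 dB), φ = -0.2°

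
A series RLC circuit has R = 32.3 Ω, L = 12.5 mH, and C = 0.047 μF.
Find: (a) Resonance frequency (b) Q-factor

Step 1 — Resonance condition Im(Z)=0 gives ω₀ = 1/√(LC).
Step 2 — ω₀ = 1/√(0.0125·4.7e-08) = 4.126e+04 rad/s.
Step 3 — f₀ = ω₀/(2π) = 6566 Hz.
Step 4 — Series Q: Q = ω₀L/R = 4.126e+04·0.0125/32.3 = 15.97.

(a) f₀ = 6566 Hz  (b) Q = 15.97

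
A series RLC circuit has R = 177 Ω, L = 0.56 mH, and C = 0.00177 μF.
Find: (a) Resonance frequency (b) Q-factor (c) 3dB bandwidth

Step 1 — Resonance condition Im(Z)=0 gives ω₀ = 1/√(LC).
Step 2 — ω₀ = 1/√(0.00056·1.77e-09) = 1.004e+06 rad/s.
Step 3 — f₀ = ω₀/(2π) = 1.599e+05 Hz.
Step 4 — Series Q: Q = ω₀L/R = 1.004e+06·0.00056/177 = 3.178.
Step 5 — 3dB bandwidth: Δω = ω₀/Q = 3.161e+05 rad/s; BW = Δω/(2π) = 5.03e+04 Hz.

(a) f₀ = 1.599e+05 Hz  (b) Q = 3.178  (c) BW = 5.03e+04 Hz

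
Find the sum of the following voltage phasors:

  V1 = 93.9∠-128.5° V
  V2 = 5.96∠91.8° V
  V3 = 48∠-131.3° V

Step 1 — Convert each phasor to rectangular form:
  V1 = 93.9·(cos(-128.5°) + j·sin(-128.5°)) = -58.45 - j73.49 V
  V2 = 5.96·(cos(91.8°) + j·sin(91.8°)) = -0.1872 + j5.957 V
  V3 = 48·(cos(-131.3°) + j·sin(-131.3°)) = -31.68 - j36.06 V
Step 2 — Sum components: V_total = -90.32 - j103.6 V.
Step 3 — Convert to polar: |V_total| = 137.4 V, ∠V_total = -131.1°.

V_total = 137.4∠-131.1° V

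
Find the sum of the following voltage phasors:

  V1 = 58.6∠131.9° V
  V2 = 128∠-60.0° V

Step 1 — Convert each phasor to rectangular form:
  V1 = 58.6·(cos(131.9°) + j·sin(131.9°)) = -39.13 + j43.62 V
  V2 = 128·(cos(-60.0°) + j·sin(-60.0°)) = 64 - j110.9 V
Step 2 — Sum components: V_total = 24.87 - j67.23 V.
Step 3 — Convert to polar: |V_total| = 71.69 V, ∠V_total = -69.7°.

V_total = 71.69∠-69.7° V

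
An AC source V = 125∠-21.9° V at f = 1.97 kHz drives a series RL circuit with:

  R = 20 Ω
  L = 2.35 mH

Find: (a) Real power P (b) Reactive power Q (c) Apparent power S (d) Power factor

Step 1 — Angular frequency: ω = 2π·f = 2π·1970 = 1.238e+04 rad/s.
Step 2 — Component impedances:
  R: Z = R = 20 Ω
  L: Z = jωL = j·1.238e+04·0.00235 = 0 + j29.09 Ω
Step 3 — Series combination: Z_total = R + L = 20 + j29.09 Ω = 35.3∠55.5° Ω.
Step 4 — Source phasor: V = 125∠-21.9° V = 116 - j46.62 V.
Step 5 — Current: I = V / Z = 0.7731 - j3.456 A = 3.541∠-77.4° A.
Step 6 — Complex power: S = V·I* = 250.8 + j364.7 VA.
Step 7 — Real power: P = Re(S) = 250.8 W.
Step 8 — Reactive power: Q = Im(S) = 364.7 VAR.
Step 9 — Apparent power: |S| = 442.6 VA.
Step 10 — Power factor: PF = P/|S| = 0.5666 (lagging).

(a) P = 250.8 W  (b) Q = 364.7 VAR  (c) S = 442.6 VA  (d) PF = 0.5666 (lagging)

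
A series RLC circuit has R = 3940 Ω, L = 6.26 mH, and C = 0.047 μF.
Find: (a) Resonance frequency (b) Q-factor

Step 1 — Resonance condition Im(Z)=0 gives ω₀ = 1/√(LC).
Step 2 — ω₀ = 1/√(0.00626·4.7e-08) = 5.83e+04 rad/s.
Step 3 — f₀ = ω₀/(2π) = 9279 Hz.
Step 4 — Series Q: Q = ω₀L/R = 5.83e+04·0.00626/3940 = 0.09263.

(a) f₀ = 9279 Hz  (b) Q = 0.09263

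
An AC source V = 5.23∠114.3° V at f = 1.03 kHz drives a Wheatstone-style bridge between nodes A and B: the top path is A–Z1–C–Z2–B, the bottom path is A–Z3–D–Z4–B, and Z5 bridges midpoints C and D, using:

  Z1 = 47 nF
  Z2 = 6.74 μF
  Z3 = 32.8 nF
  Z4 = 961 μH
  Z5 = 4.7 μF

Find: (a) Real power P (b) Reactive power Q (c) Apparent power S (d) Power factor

Step 1 — Angular frequency: ω = 2π·f = 2π·1030 = 6472 rad/s.
Step 2 — Component impedances:
  Z1: Z = 1/(jωC) = -j/(ω·C) = 0 - j3288 Ω
  Z2: Z = 1/(jωC) = -j/(ω·C) = 0 - j22.93 Ω
  Z3: Z = 1/(jωC) = -j/(ω·C) = 0 - j4711 Ω
  Z4: Z = jωL = j·6472·0.000961 = 0 + j6.219 Ω
  Z5: Z = 1/(jωC) = -j/(ω·C) = 0 - j32.88 Ω
Step 3 — Bridge requires nodal analysis (the Z5 bridge couples midpoints C and D, so the two paths cannot be reduced to a simple series/parallel combination). Setting node B to ground and injecting 1 A at node A, the 3-node admittance system at A, C, D solves to V_A = Z_AB = 0 - j1938 Ω = 1938∠-90.0° Ω.
Step 4 — Source phasor: V = 5.23∠114.3° V = -2.152 + j4.767 V.
Step 5 — Current: I = V / Z = -0.00246 - j0.001111 A = 0.002699∠-155.7° A.
Step 6 — Complex power: S = V·I* = 0 - j0.01411 VA.
Step 7 — Real power: P = Re(S) = 0 W.
Step 8 — Reactive power: Q = Im(S) = -0.01411 VAR.
Step 9 — Apparent power: |S| = 0.01411 VA.
Step 10 — Power factor: PF = P/|S| = 0 (leading).

(a) P = 0 W  (b) Q = -0.01411 VAR  (c) S = 0.01411 VA  (d) PF = 0 (leading)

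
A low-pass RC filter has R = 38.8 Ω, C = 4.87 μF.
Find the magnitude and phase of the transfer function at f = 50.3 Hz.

Step 1 — Angular frequency: ω = 2π·50.3 = 316 rad/s.
Step 2 — Transfer function: H(jω) = 1/(1 + jωRC).
Step 3 — Denominator: 1 + jωRC = 1 + j·316·38.8·4.87e-06 = 1 + j0.05972.
Step 4 — H = 0.9964 - j0.05951.
Step 5 — Magnitude: |H| = 0.9982 (-0.0 dB); phase: φ = -3.4°.

|H| = 0.9982 (-0.0 dB), φ = -3.4°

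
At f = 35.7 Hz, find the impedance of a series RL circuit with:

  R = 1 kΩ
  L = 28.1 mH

Step 1 — Angular frequency: ω = 2π·f = 2π·35.7 = 224.3 rad/s.
Step 2 — Component impedances:
  R: Z = R = 1000 Ω
  L: Z = jωL = j·224.3·0.0281 = 0 + j6.303 Ω
Step 3 — Series combination: Z_total = R + L = 1000 + j6.303 Ω = 1000∠0.4° Ω.

Z = 1000 + j6.303 Ω = 1000∠0.4° Ω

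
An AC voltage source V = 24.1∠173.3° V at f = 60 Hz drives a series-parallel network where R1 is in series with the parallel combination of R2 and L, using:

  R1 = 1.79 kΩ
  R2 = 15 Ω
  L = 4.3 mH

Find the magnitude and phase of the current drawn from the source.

Step 1 — Angular frequency: ω = 2π·f = 2π·60 = 377 rad/s.
Step 2 — Component impedances:
  R1: Z = R = 1790 Ω
  R2: Z = R = 15 Ω
  L: Z = jωL = j·377·0.0043 = 0 + j1.621 Ω
Step 3 — Parallel branch: R2 || L = 1/(1/R2 + 1/L) = 0.1732 + j1.602 Ω.
Step 4 — Series with R1: Z_total = R1 + (R2 || L) = 1790 + j1.602 Ω = 1790∠0.1° Ω.
Step 5 — Source phasor: V = 24.1∠173.3° V = -23.94 + j2.812 V.
Step 6 — Ohm's law: I = V / Z_total = (-23.94 + j2.812) / (1790 + j1.602) = -0.01337 + j0.001583 A.
Step 7 — Convert to polar: |I| = 0.01346 A, ∠I = 173.2°.

I = 0.01346∠173.2° A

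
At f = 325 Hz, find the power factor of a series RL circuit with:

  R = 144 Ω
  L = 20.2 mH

Step 1 — Angular frequency: ω = 2π·f = 2π·325 = 2042 rad/s.
Step 2 — Component impedances:
  R: Z = R = 144 Ω
  L: Z = jωL = j·2042·0.0202 = 0 + j41.25 Ω
Step 3 — Series combination: Z_total = R + L = 144 + j41.25 Ω = 149.8∠16.0° Ω.
Step 4 — Power factor: PF = cos(φ) = Re(Z)/|Z| = 144/149.8 = 0.9613.
Step 5 — Type: Im(Z) = 41.25 ⇒ lagging (phase φ = 16.0°).

PF = 0.9613 (lagging, φ = 16.0°)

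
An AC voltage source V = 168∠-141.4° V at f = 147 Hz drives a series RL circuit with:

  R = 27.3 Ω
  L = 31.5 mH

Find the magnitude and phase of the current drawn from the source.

Step 1 — Angular frequency: ω = 2π·f = 2π·147 = 923.6 rad/s.
Step 2 — Component impedances:
  R: Z = R = 27.3 Ω
  L: Z = jωL = j·923.6·0.0315 = 0 + j29.09 Ω
Step 3 — Series combination: Z_total = R + L = 27.3 + j29.09 Ω = 39.9∠46.8° Ω.
Step 4 — Source phasor: V = 168∠-141.4° V = -131.3 - j104.8 V.
Step 5 — Ohm's law: I = V / Z_total = (-131.3 - j104.8) / (27.3 + j29.09) = -4.168 + j0.6022 A.
Step 6 — Convert to polar: |I| = 4.211 A, ∠I = 171.8°.

I = 4.211∠171.8° A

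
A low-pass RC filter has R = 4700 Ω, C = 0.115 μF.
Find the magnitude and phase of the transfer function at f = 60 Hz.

Step 1 — Angular frequency: ω = 2π·60 = 377 rad/s.
Step 2 — Transfer function: H(jω) = 1/(1 + jωRC).
Step 3 — Denominator: 1 + jωRC = 1 + j·377·4700·1.15e-07 = 1 + j0.2038.
Step 4 — H = 0.9601 - j0.1956.
Step 5 — Magnitude: |H| = 0.9799 (-0.2 dB); phase: φ = -11.5°.

|H| = 0.9799 (-0.2 dB), φ = -11.5°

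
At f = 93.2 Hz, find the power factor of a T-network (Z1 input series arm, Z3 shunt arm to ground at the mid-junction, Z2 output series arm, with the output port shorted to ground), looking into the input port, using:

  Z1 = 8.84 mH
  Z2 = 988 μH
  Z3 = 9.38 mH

Step 1 — Angular frequency: ω = 2π·f = 2π·93.2 = 585.6 rad/s.
Step 2 — Component impedances:
  Z1: Z = jωL = j·585.6·0.00884 = 0 + j5.177 Ω
  Z2: Z = jωL = j·585.6·0.000988 = 0 + j0.5786 Ω
  Z3: Z = jωL = j·585.6·0.00938 = 0 + j5.493 Ω
Step 3 — With the output port shorted to ground, the output series arm Z2 runs from the junction to ground; the shunt arm Z3 also runs from the junction to ground. They appear in parallel: Z3 || Z2 = 0 + j0.5234 Ω.
Step 4 — Series with input arm Z1: Z_in = Z1 + (Z3 || Z2) = 0 + j5.7 Ω = 5.7∠90.0° Ω.
Step 5 — Power factor: PF = cos(φ) = Re(Z)/|Z| = 0/5.7 = 0.
Step 6 — Type: Im(Z) = 5.7 ⇒ lagging (phase φ = 90.0°).

PF = 0 (lagging, φ = 90.0°)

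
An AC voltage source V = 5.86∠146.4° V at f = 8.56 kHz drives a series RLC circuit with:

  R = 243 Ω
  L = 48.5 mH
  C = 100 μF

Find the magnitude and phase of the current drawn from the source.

Step 1 — Angular frequency: ω = 2π·f = 2π·8560 = 5.378e+04 rad/s.
Step 2 — Component impedances:
  R: Z = R = 243 Ω
  L: Z = jωL = j·5.378e+04·0.0485 = 0 + j2609 Ω
  C: Z = 1/(jωC) = -j/(ω·C) = 0 - j0.1859 Ω
Step 3 — Series combination: Z_total = R + L + C = 243 + j2608 Ω = 2620∠84.7° Ω.
Step 4 — Source phasor: V = 5.86∠146.4° V = -4.881 + j3.243 V.
Step 5 — Ohm's law: I = V / Z_total = (-4.881 + j3.243) / (243 + j2608) = 0.00106 + j0.00197 A.
Step 6 — Convert to polar: |I| = 0.002237 A, ∠I = 61.7°.

I = 0.002237∠61.7° A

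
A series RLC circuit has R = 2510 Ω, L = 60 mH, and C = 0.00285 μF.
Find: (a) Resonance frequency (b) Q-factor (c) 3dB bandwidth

Step 1 — Resonance: ω₀ = 1/√(LC) = 1/√(0.06·2.85e-09) = 7.647e+04 rad/s.
Step 2 — f₀ = ω₀/(2π) = 1.217e+04 Hz.
Step 3 — Series Q: Q = ω₀L/R = 7.647e+04·0.06/2510 = 1.828.
Step 4 — Bandwidth: Δω = ω₀/Q = 4.183e+04 rad/s; BW = Δω/(2π) = 6658 Hz.

(a) f₀ = 1.217e+04 Hz  (b) Q = 1.828  (c) BW = 6658 Hz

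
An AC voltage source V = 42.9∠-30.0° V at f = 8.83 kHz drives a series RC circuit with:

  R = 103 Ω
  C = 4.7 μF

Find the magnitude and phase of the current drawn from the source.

Step 1 — Angular frequency: ω = 2π·f = 2π·8830 = 5.548e+04 rad/s.
Step 2 — Component impedances:
  R: Z = R = 103 Ω
  C: Z = 1/(jωC) = -j/(ω·C) = 0 - j3.835 Ω
Step 3 — Series combination: Z_total = R + C = 103 - j3.835 Ω = 103.1∠-2.1° Ω.
Step 4 — Source phasor: V = 42.9∠-30.0° V = 37.15 - j21.45 V.
Step 5 — Ohm's law: I = V / Z_total = (37.15 - j21.45) / (103 - j3.835) = 0.3679 - j0.1946 A.
Step 6 — Convert to polar: |I| = 0.4162 A, ∠I = -27.9°.

I = 0.4162∠-27.9° A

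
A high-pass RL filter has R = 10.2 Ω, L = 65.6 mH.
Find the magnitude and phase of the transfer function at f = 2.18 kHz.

Step 1 — Angular frequency: ω = 2π·2180 = 1.37e+04 rad/s.
Step 2 — Transfer function: H(jω) = jωL/(R + jωL).
Step 3 — Numerator jωL = j·898.5; denominator R + jωL = 10.2 + j898.5.
Step 4 — H = 0.9999 + j0.01135.
Step 5 — Magnitude: |H| = 0.9999 (-0.0 dB); phase: φ = 0.7°.

|H| = 0.9999 (-0.0 dB), φ = 0.7°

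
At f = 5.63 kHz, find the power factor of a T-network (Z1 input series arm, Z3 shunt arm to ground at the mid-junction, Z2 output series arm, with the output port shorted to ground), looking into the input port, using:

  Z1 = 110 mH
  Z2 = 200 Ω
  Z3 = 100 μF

Step 1 — Angular frequency: ω = 2π·f = 2π·5630 = 3.537e+04 rad/s.
Step 2 — Component impedances:
  Z1: Z = jωL = j·3.537e+04·0.11 = 0 + j3891 Ω
  Z2: Z = R = 200 Ω
  Z3: Z = 1/(jωC) = -j/(ω·C) = 0 - j0.2827 Ω
Step 3 — With the output port shorted to ground, the output series arm Z2 runs from the junction to ground; the shunt arm Z3 also runs from the junction to ground. They appear in parallel: Z3 || Z2 = 0.0003996 - j0.2827 Ω.
Step 4 — Series with input arm Z1: Z_in = Z1 + (Z3 || Z2) = 0.0003996 + j3891 Ω = 3891∠90.0° Ω.
Step 5 — Power factor: PF = cos(φ) = Re(Z)/|Z| = 0.0003996/3891 = 1.027e-07.
Step 6 — Type: Im(Z) = 3891 ⇒ lagging (phase φ = 90.0°).

PF = 1.027e-07 (lagging, φ = 90.0°)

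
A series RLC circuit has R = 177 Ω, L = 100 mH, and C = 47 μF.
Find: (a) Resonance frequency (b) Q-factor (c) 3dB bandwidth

Step 1 — Resonance condition Im(Z)=0 gives ω₀ = 1/√(LC).
Step 2 — ω₀ = 1/√(0.1·4.7e-05) = 461.3 rad/s.
Step 3 — f₀ = ω₀/(2π) = 73.41 Hz.
Step 4 — Series Q: Q = ω₀L/R = 461.3·0.1/177 = 0.2606.
Step 5 — 3dB bandwidth: Δω = ω₀/Q = 1770 rad/s; BW = Δω/(2π) = 281.7 Hz.

(a) f₀ = 73.41 Hz  (b) Q = 0.2606  (c) BW = 281.7 Hz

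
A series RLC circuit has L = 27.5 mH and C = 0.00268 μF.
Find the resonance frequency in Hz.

Step 1 — Resonance condition Im(Z)=0 gives ω₀ = 1/√(LC).
Step 2 — ω₀ = 1/√(0.0275·2.68e-09) = 1.165e+05 rad/s.
Step 3 — f₀ = ω₀/(2π) = 1.854e+04 Hz.

f₀ = 1.854e+04 Hz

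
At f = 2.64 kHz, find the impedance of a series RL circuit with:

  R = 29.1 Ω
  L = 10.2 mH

Step 1 — Angular frequency: ω = 2π·f = 2π·2640 = 1.659e+04 rad/s.
Step 2 — Component impedances:
  R: Z = R = 29.1 Ω
  L: Z = jωL = j·1.659e+04·0.0102 = 0 + j169.2 Ω
Step 3 — Series combination: Z_total = R + L = 29.1 + j169.2 Ω = 171.7∠80.2° Ω.

Z = 29.1 + j169.2 Ω = 171.7∠80.2° Ω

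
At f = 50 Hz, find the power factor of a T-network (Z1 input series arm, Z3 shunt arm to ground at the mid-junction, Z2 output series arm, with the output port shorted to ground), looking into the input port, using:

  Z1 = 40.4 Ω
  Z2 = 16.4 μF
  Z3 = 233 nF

Step 1 — Angular frequency: ω = 2π·f = 2π·50 = 314.2 rad/s.
Step 2 — Component impedances:
  Z1: Z = R = 40.4 Ω
  Z2: Z = 1/(jωC) = -j/(ω·C) = 0 - j194.1 Ω
  Z3: Z = 1/(jωC) = -j/(ω·C) = 0 - j1.366e+04 Ω
Step 3 — With the output port shorted to ground, the output series arm Z2 runs from the junction to ground; the shunt arm Z3 also runs from the junction to ground. They appear in parallel: Z3 || Z2 = 0 - j191.4 Ω.
Step 4 — Series with input arm Z1: Z_in = Z1 + (Z3 || Z2) = 40.4 - j191.4 Ω = 195.6∠-78.1° Ω.
Step 5 — Power factor: PF = cos(φ) = Re(Z)/|Z| = 40.4/195.59 = 0.2066.
Step 6 — Type: Im(Z) = -191.4 ⇒ leading (phase φ = -78.1°).

PF = 0.2066 (leading, φ = -78.1°)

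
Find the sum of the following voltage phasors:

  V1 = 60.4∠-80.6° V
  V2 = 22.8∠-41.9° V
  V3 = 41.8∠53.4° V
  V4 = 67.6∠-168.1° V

Step 1 — Convert each phasor to rectangular form:
  V1 = 60.4·(cos(-80.6°) + j·sin(-80.6°)) = 9.865 - j59.59 V
  V2 = 22.8·(cos(-41.9°) + j·sin(-41.9°)) = 16.97 - j15.23 V
  V3 = 41.8·(cos(53.4°) + j·sin(53.4°)) = 24.92 + j33.56 V
  V4 = 67.6·(cos(-168.1°) + j·sin(-168.1°)) = -66.15 - j13.94 V
Step 2 — Sum components: V_total = -14.39 - j55.2 V.
Step 3 — Convert to polar: |V_total| = 57.04 V, ∠V_total = -104.6°.

V_total = 57.04∠-104.6° V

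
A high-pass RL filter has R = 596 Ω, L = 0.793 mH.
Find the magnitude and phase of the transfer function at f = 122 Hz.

Step 1 — Angular frequency: ω = 2π·122 = 766.5 rad/s.
Step 2 — Transfer function: H(jω) = jωL/(R + jωL).
Step 3 — Numerator jωL = j·0.6079; denominator R + jωL = 596 + j0.6079.
Step 4 — H = 1.04e-06 + j0.00102.
Step 5 — Magnitude: |H| = 0.00102 (-59.8 dB); phase: φ = 89.9°.

|H| = 0.00102 (-59.8 dB), φ = 89.9°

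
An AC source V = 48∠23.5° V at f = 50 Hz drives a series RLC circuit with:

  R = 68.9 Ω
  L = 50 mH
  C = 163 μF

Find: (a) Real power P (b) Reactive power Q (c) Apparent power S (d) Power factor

Step 1 — Angular frequency: ω = 2π·f = 2π·50 = 314.2 rad/s.
Step 2 — Component impedances:
  R: Z = R = 68.9 Ω
  L: Z = jωL = j·314.2·0.05 = 0 + j15.71 Ω
  C: Z = 1/(jωC) = -j/(ω·C) = 0 - j19.53 Ω
Step 3 — Series combination: Z_total = R + L + C = 68.9 - j3.82 Ω = 69.01∠-3.2° Ω.
Step 4 — Source phasor: V = 48∠23.5° V = 44.02 + j19.14 V.
Step 5 — Current: I = V / Z = 0.6216 + j0.3123 A = 0.6956∠26.7° A.
Step 6 — Complex power: S = V·I* = 33.34 - j1.848 VA.
Step 7 — Real power: P = Re(S) = 33.34 W.
Step 8 — Reactive power: Q = Im(S) = -1.848 VAR.
Step 9 — Apparent power: |S| = 33.39 VA.
Step 10 — Power factor: PF = P/|S| = 0.9985 (leading).

(a) P = 33.34 W  (b) Q = -1.848 VAR  (c) S = 33.39 VA  (d) PF = 0.9985 (leading)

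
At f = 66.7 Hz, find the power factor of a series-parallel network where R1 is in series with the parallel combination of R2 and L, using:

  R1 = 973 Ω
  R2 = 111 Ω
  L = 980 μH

Step 1 — Angular frequency: ω = 2π·f = 2π·66.7 = 419.1 rad/s.
Step 2 — Component impedances:
  R1: Z = R = 973 Ω
  R2: Z = R = 111 Ω
  L: Z = jωL = j·419.1·0.00098 = 0 + j0.4107 Ω
Step 3 — Parallel branch: R2 || L = 1/(1/R2 + 1/L) = 0.00152 + j0.4107 Ω.
Step 4 — Series with R1: Z_total = R1 + (R2 || L) = 973 + j0.4107 Ω = 973∠0.0° Ω.
Step 5 — Power factor: PF = cos(φ) = Re(Z)/|Z| = 973/973 = 1.
Step 6 — Type: Im(Z) = 0.4107 ⇒ lagging (phase φ = 0.0°).

PF = 1 (lagging, φ = 0.0°)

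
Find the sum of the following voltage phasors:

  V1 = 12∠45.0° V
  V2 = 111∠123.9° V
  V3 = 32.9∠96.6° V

Step 1 — Convert each phasor to rectangular form:
  V1 = 12·(cos(45.0°) + j·sin(45.0°)) = 8.485 + j8.485 V
  V2 = 111·(cos(123.9°) + j·sin(123.9°)) = -61.91 + j92.13 V
  V3 = 32.9·(cos(96.6°) + j·sin(96.6°)) = -3.781 + j32.68 V
Step 2 — Sum components: V_total = -57.21 + j133.3 V.
Step 3 — Convert to polar: |V_total| = 145.1 V, ∠V_total = 113.2°.

V_total = 145.1∠113.2° V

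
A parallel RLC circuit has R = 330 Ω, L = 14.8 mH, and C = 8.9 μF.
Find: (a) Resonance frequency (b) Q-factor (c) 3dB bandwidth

Step 1 — Resonance: ω₀ = 1/√(LC) = 1/√(0.0148·8.9e-06) = 2755 rad/s.
Step 2 — f₀ = ω₀/(2π) = 438.5 Hz.
Step 3 — Parallel Q: Q = R/(ω₀L) = 330/(2755·0.0148) = 8.092.
Step 4 — Bandwidth: Δω = ω₀/Q = 340.5 rad/s; BW = Δω/(2π) = 54.19 Hz.

(a) f₀ = 438.5 Hz  (b) Q = 8.092  (c) BW = 54.19 Hz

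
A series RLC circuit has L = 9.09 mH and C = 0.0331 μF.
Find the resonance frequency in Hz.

Step 1 — Resonance condition Im(Z)=0 gives ω₀ = 1/√(LC).
Step 2 — ω₀ = 1/√(0.00909·3.31e-08) = 5.765e+04 rad/s.
Step 3 — f₀ = ω₀/(2π) = 9175 Hz.

f₀ = 9175 Hz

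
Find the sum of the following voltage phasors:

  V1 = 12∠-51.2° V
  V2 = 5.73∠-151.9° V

Step 1 — Convert each phasor to rectangular form:
  V1 = 12·(cos(-51.2°) + j·sin(-51.2°)) = 7.519 - j9.352 V
  V2 = 5.73·(cos(-151.9°) + j·sin(-151.9°)) = -5.055 - j2.699 V
Step 2 — Sum components: V_total = 2.465 - j12.05 V.
Step 3 — Convert to polar: |V_total| = 12.3 V, ∠V_total = -78.4°.

V_total = 12.3∠-78.4° V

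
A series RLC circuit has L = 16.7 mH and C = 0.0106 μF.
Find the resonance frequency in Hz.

Step 1 — Resonance condition Im(Z)=0 gives ω₀ = 1/√(LC).
Step 2 — ω₀ = 1/√(0.0167·1.06e-08) = 7.516e+04 rad/s.
Step 3 — f₀ = ω₀/(2π) = 1.196e+04 Hz.

f₀ = 1.196e+04 Hz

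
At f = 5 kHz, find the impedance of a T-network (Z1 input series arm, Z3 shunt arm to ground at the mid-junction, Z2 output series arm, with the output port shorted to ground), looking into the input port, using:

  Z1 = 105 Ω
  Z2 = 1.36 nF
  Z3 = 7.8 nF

Step 1 — Angular frequency: ω = 2π·f = 2π·5000 = 3.142e+04 rad/s.
Step 2 — Component impedances:
  Z1: Z = R = 105 Ω
  Z2: Z = 1/(jωC) = -j/(ω·C) = 0 - j2.341e+04 Ω
  Z3: Z = 1/(jωC) = -j/(ω·C) = 0 - j4081 Ω
Step 3 — With the output port shorted to ground, the output series arm Z2 runs from the junction to ground; the shunt arm Z3 also runs from the junction to ground. They appear in parallel: Z3 || Z2 = 0 - j3475 Ω.
Step 4 — Series with input arm Z1: Z_in = Z1 + (Z3 || Z2) = 105 - j3475 Ω = 3477∠-88.3° Ω.

Z = 105 - j3475 Ω = 3477∠-88.3° Ω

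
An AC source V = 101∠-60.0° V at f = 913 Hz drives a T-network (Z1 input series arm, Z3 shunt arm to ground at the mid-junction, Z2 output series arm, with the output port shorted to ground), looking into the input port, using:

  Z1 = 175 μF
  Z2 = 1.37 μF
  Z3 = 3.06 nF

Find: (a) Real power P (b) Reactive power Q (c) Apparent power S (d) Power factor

Step 1 — Angular frequency: ω = 2π·f = 2π·913 = 5737 rad/s.
Step 2 — Component impedances:
  Z1: Z = 1/(jωC) = -j/(ω·C) = 0 - j0.9961 Ω
  Z2: Z = 1/(jωC) = -j/(ω·C) = 0 - j127.2 Ω
  Z3: Z = 1/(jωC) = -j/(ω·C) = 0 - j5.697e+04 Ω
Step 3 — With the output port shorted to ground, the output series arm Z2 runs from the junction to ground; the shunt arm Z3 also runs from the junction to ground. They appear in parallel: Z3 || Z2 = 0 - j127 Ω.
Step 4 — Series with input arm Z1: Z_in = Z1 + (Z3 || Z2) = 0 - j128 Ω = 128∠-90.0° Ω.
Step 5 — Source phasor: V = 101∠-60.0° V = 50.5 - j87.47 V.
Step 6 — Current: I = V / Z = 0.6836 + j0.3947 A = 0.7893∠30.0° A.
Step 7 — Complex power: S = V·I* = 0 - j79.72 VA.
Step 8 — Real power: P = Re(S) = 0 W.
Step 9 — Reactive power: Q = Im(S) = -79.72 VAR.
Step 10 — Apparent power: |S| = 79.72 VA.
Step 11 — Power factor: PF = P/|S| = 0 (leading).

(a) P = 0 W  (b) Q = -79.72 VAR  (c) S = 79.72 VA  (d) PF = 0 (leading)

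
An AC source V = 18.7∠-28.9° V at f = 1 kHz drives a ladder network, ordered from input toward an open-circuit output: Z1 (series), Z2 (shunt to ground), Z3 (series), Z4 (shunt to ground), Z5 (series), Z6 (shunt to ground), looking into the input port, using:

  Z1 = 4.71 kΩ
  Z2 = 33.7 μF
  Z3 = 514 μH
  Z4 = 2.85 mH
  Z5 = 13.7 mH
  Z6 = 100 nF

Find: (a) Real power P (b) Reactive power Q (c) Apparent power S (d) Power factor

Step 1 — Angular frequency: ω = 2π·f = 2π·1000 = 6283 rad/s.
Step 2 — Component impedances:
  Z1: Z = R = 4710 Ω
  Z2: Z = 1/(jωC) = -j/(ω·C) = 0 - j4.723 Ω
  Z3: Z = jωL = j·6283·0.000514 = 0 + j3.23 Ω
  Z4: Z = jωL = j·6283·0.00285 = 0 + j17.91 Ω
  Z5: Z = jωL = j·6283·0.0137 = 0 + j86.08 Ω
  Z6: Z = 1/(jωC) = -j/(ω·C) = 0 - j1592 Ω
Step 3 — Ladder network (open output): work backward from the far end, alternating series and parallel combinations. Z_in = 4710 - j6.064 Ω = 4710∠-0.1° Ω.
Step 4 — Source phasor: V = 18.7∠-28.9° V = 16.37 - j9.037 V.
Step 5 — Current: I = V / Z = 0.003478 - j0.001914 A = 0.00397∠-28.8° A.
Step 6 — Complex power: S = V·I* = 0.07424 - j9.559e-05 VA.
Step 7 — Real power: P = Re(S) = 0.07424 W.
Step 8 — Reactive power: Q = Im(S) = -9.559e-05 VAR.
Step 9 — Apparent power: |S| = 0.07424 VA.
Step 10 — Power factor: PF = P/|S| = 1 (leading).

(a) P = 0.07424 W  (b) Q = -9.559e-05 VAR  (c) S = 0.07424 VA  (d) PF = 1 (leading)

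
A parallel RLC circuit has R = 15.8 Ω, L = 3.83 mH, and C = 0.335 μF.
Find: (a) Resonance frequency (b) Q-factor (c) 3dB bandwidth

Step 1 — Resonance: ω₀ = 1/√(LC) = 1/√(0.00383·3.35e-07) = 2.792e+04 rad/s.
Step 2 — f₀ = ω₀/(2π) = 4443 Hz.
Step 3 — Parallel Q: Q = R/(ω₀L) = 15.8/(2.792e+04·0.00383) = 0.1478.
Step 4 — Bandwidth: Δω = ω₀/Q = 1.889e+05 rad/s; BW = Δω/(2π) = 3.007e+04 Hz.

(a) f₀ = 4443 Hz  (b) Q = 0.1478  (c) BW = 3.007e+04 Hz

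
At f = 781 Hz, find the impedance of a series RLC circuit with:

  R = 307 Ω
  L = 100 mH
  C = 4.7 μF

Step 1 — Angular frequency: ω = 2π·f = 2π·781 = 4907 rad/s.
Step 2 — Component impedances:
  R: Z = R = 307 Ω
  L: Z = jωL = j·4907·0.1 = 0 + j490.7 Ω
  C: Z = 1/(jωC) = -j/(ω·C) = 0 - j43.36 Ω
Step 3 — Series combination: Z_total = R + L + C = 307 + j447.4 Ω = 542.6∠55.5° Ω.

Z = 307 + j447.4 Ω = 542.6∠55.5° Ω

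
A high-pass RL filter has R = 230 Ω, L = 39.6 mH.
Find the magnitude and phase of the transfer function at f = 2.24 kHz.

Step 1 — Angular frequency: ω = 2π·2240 = 1.407e+04 rad/s.
Step 2 — Transfer function: H(jω) = jωL/(R + jωL).
Step 3 — Numerator jωL = j·557.3; denominator R + jωL = 230 + j557.3.
Step 4 — H = 0.8545 + j0.3526.
Step 5 — Magnitude: |H| = 0.9244 (-0.7 dB); phase: φ = 22.4°.

|H| = 0.9244 (-0.7 dB), φ = 22.4°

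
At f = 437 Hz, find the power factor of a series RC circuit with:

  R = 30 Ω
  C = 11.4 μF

Step 1 — Angular frequency: ω = 2π·f = 2π·437 = 2746 rad/s.
Step 2 — Component impedances:
  R: Z = R = 30 Ω
  C: Z = 1/(jωC) = -j/(ω·C) = 0 - j31.95 Ω
Step 3 — Series combination: Z_total = R + C = 30 - j31.95 Ω = 43.82∠-46.8° Ω.
Step 4 — Power factor: PF = cos(φ) = Re(Z)/|Z| = 30/43.825 = 0.6845.
Step 5 — Type: Im(Z) = -31.95 ⇒ leading (phase φ = -46.8°).

PF = 0.6845 (leading, φ = -46.8°)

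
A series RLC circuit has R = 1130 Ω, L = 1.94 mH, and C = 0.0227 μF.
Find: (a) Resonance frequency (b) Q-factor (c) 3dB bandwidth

Step 1 — Resonance condition Im(Z)=0 gives ω₀ = 1/√(LC).
Step 2 — ω₀ = 1/√(0.00194·2.27e-08) = 1.507e+05 rad/s.
Step 3 — f₀ = ω₀/(2π) = 2.398e+04 Hz.
Step 4 — Series Q: Q = ω₀L/R = 1.507e+05·0.00194/1130 = 0.2587.
Step 5 — 3dB bandwidth: Δω = ω₀/Q = 5.825e+05 rad/s; BW = Δω/(2π) = 9.27e+04 Hz.

(a) f₀ = 2.398e+04 Hz  (b) Q = 0.2587  (c) BW = 9.27e+04 Hz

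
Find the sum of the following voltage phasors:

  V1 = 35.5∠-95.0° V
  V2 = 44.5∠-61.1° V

Step 1 — Convert each phasor to rectangular form:
  V1 = 35.5·(cos(-95.0°) + j·sin(-95.0°)) = -3.094 - j35.36 V
  V2 = 44.5·(cos(-61.1°) + j·sin(-61.1°)) = 21.51 - j38.96 V
Step 2 — Sum components: V_total = 18.41 - j74.32 V.
Step 3 — Convert to polar: |V_total| = 76.57 V, ∠V_total = -76.1°.

V_total = 76.57∠-76.1° V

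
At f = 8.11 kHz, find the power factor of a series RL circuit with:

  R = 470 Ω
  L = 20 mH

Step 1 — Angular frequency: ω = 2π·f = 2π·8110 = 5.096e+04 rad/s.
Step 2 — Component impedances:
  R: Z = R = 470 Ω
  L: Z = jωL = j·5.096e+04·0.02 = 0 + j1019 Ω
Step 3 — Series combination: Z_total = R + L = 470 + j1019 Ω = 1122∠65.2° Ω.
Step 4 — Power factor: PF = cos(φ) = Re(Z)/|Z| = 470/1122.3 = 0.4188.
Step 5 — Type: Im(Z) = 1019 ⇒ lagging (phase φ = 65.2°).

PF = 0.4188 (lagging, φ = 65.2°)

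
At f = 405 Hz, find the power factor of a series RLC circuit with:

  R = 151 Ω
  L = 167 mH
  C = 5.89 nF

Step 1 — Angular frequency: ω = 2π·f = 2π·405 = 2545 rad/s.
Step 2 — Component impedances:
  R: Z = R = 151 Ω
  L: Z = jωL = j·2545·0.167 = 0 + j425 Ω
  C: Z = 1/(jωC) = -j/(ω·C) = 0 - j6.672e+04 Ω
Step 3 — Series combination: Z_total = R + L + C = 151 - j6.629e+04 Ω = 6.629e+04∠-89.9° Ω.
Step 4 — Power factor: PF = cos(φ) = Re(Z)/|Z| = 151/6.629e+04 = 0.002278.
Step 5 — Type: Im(Z) = -6.629e+04 ⇒ leading (phase φ = -89.9°).

PF = 0.002278 (leading, φ = -89.9°)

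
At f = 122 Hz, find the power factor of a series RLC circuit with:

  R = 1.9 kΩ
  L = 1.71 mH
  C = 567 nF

Step 1 — Angular frequency: ω = 2π·f = 2π·122 = 766.5 rad/s.
Step 2 — Component impedances:
  R: Z = R = 1900 Ω
  L: Z = jωL = j·766.5·0.00171 = 0 + j1.311 Ω
  C: Z = 1/(jωC) = -j/(ω·C) = 0 - j2301 Ω
Step 3 — Series combination: Z_total = R + L + C = 1900 - j2299 Ω = 2983∠-50.4° Ω.
Step 4 — Power factor: PF = cos(φ) = Re(Z)/|Z| = 1900/2982.9 = 0.637.
Step 5 — Type: Im(Z) = -2299 ⇒ leading (phase φ = -50.4°).

PF = 0.637 (leading, φ = -50.4°)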